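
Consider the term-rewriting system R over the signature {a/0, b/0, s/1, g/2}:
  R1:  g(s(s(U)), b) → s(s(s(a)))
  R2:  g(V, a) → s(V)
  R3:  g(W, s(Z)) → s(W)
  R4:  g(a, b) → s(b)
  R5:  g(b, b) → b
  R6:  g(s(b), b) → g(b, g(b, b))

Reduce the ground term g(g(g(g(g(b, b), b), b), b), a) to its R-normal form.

1. g(g(g(g(g(b, b), b), b), b), a)  →  s(g(g(g(g(b, b), b), b), b))   [R2 at ε]
2. s(g(g(g(g(b, b), b), b), b))  →  s(g(g(g(b, b), b), b))   [R5 at 1.1.1.1]
3. s(g(g(g(b, b), b), b))  →  s(g(g(b, b), b))   [R5 at 1.1.1]
4. s(g(g(b, b), b))  →  s(g(b, b))   [R5 at 1.1]
5. s(g(b, b))  →  s(b)   [R5 at 1]

s(b)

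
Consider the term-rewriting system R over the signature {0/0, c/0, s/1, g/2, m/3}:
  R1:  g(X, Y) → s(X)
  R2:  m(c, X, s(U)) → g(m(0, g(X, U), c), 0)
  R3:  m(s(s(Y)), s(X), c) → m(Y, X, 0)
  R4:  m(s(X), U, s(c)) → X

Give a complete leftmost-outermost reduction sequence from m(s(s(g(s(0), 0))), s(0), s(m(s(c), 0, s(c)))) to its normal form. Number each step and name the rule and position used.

1. m(s(s(g(s(0), 0))), s(0), s(m(s(c), 0, s(c))))  →  m(s(s(s(s(0)))), s(0), s(m(s(c), 0, s(c))))   [R1 at 1.1.1]
2. m(s(s(s(s(0)))), s(0), s(m(s(c), 0, s(c))))  →  m(s(s(s(s(0)))), s(0), s(c))   [R4 at 3.1]
3. m(s(s(s(s(0)))), s(0), s(c))  →  s(s(s(0)))   [R4 at ε]

s(s(s(0)))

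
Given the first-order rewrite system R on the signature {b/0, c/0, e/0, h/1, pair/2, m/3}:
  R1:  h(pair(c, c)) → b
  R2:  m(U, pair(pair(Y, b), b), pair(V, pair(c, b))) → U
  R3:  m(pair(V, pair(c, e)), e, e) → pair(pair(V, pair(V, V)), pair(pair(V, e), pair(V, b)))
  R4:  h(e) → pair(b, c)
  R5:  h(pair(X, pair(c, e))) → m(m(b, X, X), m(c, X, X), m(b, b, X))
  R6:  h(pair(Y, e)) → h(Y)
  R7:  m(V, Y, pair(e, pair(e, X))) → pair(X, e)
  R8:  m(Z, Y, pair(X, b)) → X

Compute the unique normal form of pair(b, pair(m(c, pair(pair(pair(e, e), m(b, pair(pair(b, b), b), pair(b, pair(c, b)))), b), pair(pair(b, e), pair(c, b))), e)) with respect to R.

pair(b, pair(c, e))

1. pair(b, pair(m(c, pair(pair(pair(e, e), m(b, pair(pair(b, b), b), pair(b, pair(c, b)))), b), pair(pair(b, e), pair(c, b))), e))  →  pair(b, pair(m(c, pair(pair(pair(e, e), b), b), pair(pair(b, e), pair(c, b))), e))   [R2 at 2.1.2.1.2]
2. pair(b, pair(m(c, pair(pair(pair(e, e), b), b), pair(pair(b, e), pair(c, b))), e))  →  pair(b, pair(c, e))   [R2 at 2.1]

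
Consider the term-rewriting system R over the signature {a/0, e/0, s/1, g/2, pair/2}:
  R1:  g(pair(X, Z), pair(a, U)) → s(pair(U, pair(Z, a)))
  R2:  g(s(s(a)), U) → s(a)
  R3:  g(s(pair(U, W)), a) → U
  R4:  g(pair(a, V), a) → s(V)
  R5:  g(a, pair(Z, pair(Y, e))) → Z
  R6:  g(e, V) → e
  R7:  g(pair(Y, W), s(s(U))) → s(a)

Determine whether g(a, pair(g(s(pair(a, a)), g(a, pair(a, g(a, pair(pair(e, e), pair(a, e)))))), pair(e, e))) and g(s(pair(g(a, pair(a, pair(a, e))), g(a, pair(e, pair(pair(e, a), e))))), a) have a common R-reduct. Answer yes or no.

Reduce t₁ = g(a, pair(g(s(pair(a, a)), g(a, pair(a, g(a, pair(pair(e, e), pair(a, e)))))), pair(e, e))):
1. g(a, pair(g(s(pair(a, a)), g(a, pair(a, g(a, pair(pair(e, e), pair(a, e)))))), pair(e, e)))  →  g(s(pair(a, a)), g(a, pair(a, g(a, pair(pair(e, e), pair(a, e))))))   [R5 at ε]
2. g(s(pair(a, a)), g(a, pair(a, g(a, pair(pair(e, e), pair(a, e))))))  →  g(s(pair(a, a)), g(a, pair(a, pair(e, e))))   [R5 at 2.2.2]
3. g(s(pair(a, a)), g(a, pair(a, pair(e, e))))  →  g(s(pair(a, a)), a)   [R5 at 2]
4. g(s(pair(a, a)), a)  →  a   [R3 at ε]

Reduce t₂ = g(s(pair(g(a, pair(a, pair(a, e))), g(a, pair(e, pair(pair(e, a), e))))), a):
1. g(s(pair(g(a, pair(a, pair(a, e))), g(a, pair(e, pair(pair(e, a), e))))), a)  →  g(a, pair(a, pair(a, e)))   [R3 at ε]
2. g(a, pair(a, pair(a, e)))  →  a   [R5 at ε]

yes — NF(t₁) = a, NF(t₂) = a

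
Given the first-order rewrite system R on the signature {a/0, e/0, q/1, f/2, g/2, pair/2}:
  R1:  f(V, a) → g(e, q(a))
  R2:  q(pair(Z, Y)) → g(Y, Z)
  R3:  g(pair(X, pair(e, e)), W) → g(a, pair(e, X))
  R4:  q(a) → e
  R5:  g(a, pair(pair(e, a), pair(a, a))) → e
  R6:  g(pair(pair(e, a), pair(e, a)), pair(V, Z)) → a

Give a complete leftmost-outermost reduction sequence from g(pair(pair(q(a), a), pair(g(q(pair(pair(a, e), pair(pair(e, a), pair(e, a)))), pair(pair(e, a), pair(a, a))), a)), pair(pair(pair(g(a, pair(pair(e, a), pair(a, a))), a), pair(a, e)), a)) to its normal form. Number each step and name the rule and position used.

a

1. g(pair(pair(q(a), a), pair(g(q(pair(pair(a, e), pair(pair(e, a), pair(e, a)))), pair(pair(e, a), pair(a, a))), a)), pair(pair(pair(g(a, pair(pair(e, a), pair(a, a))), a), pair(a, e)), a))  →  g(pair(pair(e, a), pair(g(q(pair(pair(a, e), pair(pair(e, a), pair(e, a)))), pair(pair(e, a), pair(a, a))), a)), pair(pair(pair(g(a, pair(pair(e, a), pair(a, a))), a), pair(a, e)), a))   [R4 at 1.1.1]
2. g(pair(pair(e, a), pair(g(q(pair(pair(a, e), pair(pair(e, a), pair(e, a)))), pair(pair(e, a), pair(a, a))), a)), pair(pair(pair(g(a, pair(pair(e, a), pair(a, a))), a), pair(a, e)), a))  →  g(pair(pair(e, a), pair(g(g(pair(pair(e, a), pair(e, a)), pair(a, e)), pair(pair(e, a), pair(a, a))), a)), pair(pair(pair(g(a, pair(pair(e, a), pair(a, a))), a), pair(a, e)), a))   [R2 at 1.2.1.1]
3. g(pair(pair(e, a), pair(g(g(pair(pair(e, a), pair(e, a)), pair(a, e)), pair(pair(e, a), pair(a, a))), a)), pair(pair(pair(g(a, pair(pair(e, a), pair(a, a))), a), pair(a, e)), a))  →  g(pair(pair(e, a), pair(g(a, pair(pair(e, a), pair(a, a))), a)), pair(pair(pair(g(a, pair(pair(e, a), pair(a, a))), a), pair(a, e)), a))   [R6 at 1.2.1.1]
4. g(pair(pair(e, a), pair(g(a, pair(pair(e, a), pair(a, a))), a)), pair(pair(pair(g(a, pair(pair(e, a), pair(a, a))), a), pair(a, e)), a))  →  g(pair(pair(e, a), pair(e, a)), pair(pair(pair(g(a, pair(pair(e, a), pair(a, a))), a), pair(a, e)), a))   [R5 at 1.2.1]
5. g(pair(pair(e, a), pair(e, a)), pair(pair(pair(g(a, pair(pair(e, a), pair(a, a))), a), pair(a, e)), a))  →  a   [R6 at ε]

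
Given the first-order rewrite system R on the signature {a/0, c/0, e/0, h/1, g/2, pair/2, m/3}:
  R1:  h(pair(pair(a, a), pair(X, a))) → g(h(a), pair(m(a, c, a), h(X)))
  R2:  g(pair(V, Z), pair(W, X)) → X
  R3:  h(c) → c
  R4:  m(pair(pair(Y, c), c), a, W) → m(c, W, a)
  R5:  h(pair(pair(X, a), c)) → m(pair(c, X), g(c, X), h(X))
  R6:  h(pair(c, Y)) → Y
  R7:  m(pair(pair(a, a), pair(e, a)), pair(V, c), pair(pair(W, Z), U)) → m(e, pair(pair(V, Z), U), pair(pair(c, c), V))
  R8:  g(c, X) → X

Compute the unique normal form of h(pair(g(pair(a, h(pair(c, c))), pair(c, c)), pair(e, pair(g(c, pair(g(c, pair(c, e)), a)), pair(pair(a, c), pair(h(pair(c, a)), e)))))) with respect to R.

pair(e, pair(pair(pair(c, e), a), pair(pair(a, c), pair(a, e))))

1. h(pair(g(pair(a, h(pair(c, c))), pair(c, c)), pair(e, pair(g(c, pair(g(c, pair(c, e)), a)), pair(pair(a, c), pair(h(pair(c, a)), e))))))  →  h(pair(c, pair(e, pair(g(c, pair(g(c, pair(c, e)), a)), pair(pair(a, c), pair(h(pair(c, a)), e))))))   [R2 at 1.1]
2. h(pair(c, pair(e, pair(g(c, pair(g(c, pair(c, e)), a)), pair(pair(a, c), pair(h(pair(c, a)), e))))))  →  pair(e, pair(g(c, pair(g(c, pair(c, e)), a)), pair(pair(a, c), pair(h(pair(c, a)), e))))   [R6 at ε]
3. pair(e, pair(g(c, pair(g(c, pair(c, e)), a)), pair(pair(a, c), pair(h(pair(c, a)), e))))  →  pair(e, pair(pair(g(c, pair(c, e)), a), pair(pair(a, c), pair(h(pair(c, a)), e))))   [R8 at 2.1]
4. pair(e, pair(pair(g(c, pair(c, e)), a), pair(pair(a, c), pair(h(pair(c, a)), e))))  →  pair(e, pair(pair(pair(c, e), a), pair(pair(a, c), pair(h(pair(c, a)), e))))   [R8 at 2.1.1]
5. pair(e, pair(pair(pair(c, e), a), pair(pair(a, c), pair(h(pair(c, a)), e))))  →  pair(e, pair(pair(pair(c, e), a), pair(pair(a, c), pair(a, e))))   [R6 at 2.2.2.1]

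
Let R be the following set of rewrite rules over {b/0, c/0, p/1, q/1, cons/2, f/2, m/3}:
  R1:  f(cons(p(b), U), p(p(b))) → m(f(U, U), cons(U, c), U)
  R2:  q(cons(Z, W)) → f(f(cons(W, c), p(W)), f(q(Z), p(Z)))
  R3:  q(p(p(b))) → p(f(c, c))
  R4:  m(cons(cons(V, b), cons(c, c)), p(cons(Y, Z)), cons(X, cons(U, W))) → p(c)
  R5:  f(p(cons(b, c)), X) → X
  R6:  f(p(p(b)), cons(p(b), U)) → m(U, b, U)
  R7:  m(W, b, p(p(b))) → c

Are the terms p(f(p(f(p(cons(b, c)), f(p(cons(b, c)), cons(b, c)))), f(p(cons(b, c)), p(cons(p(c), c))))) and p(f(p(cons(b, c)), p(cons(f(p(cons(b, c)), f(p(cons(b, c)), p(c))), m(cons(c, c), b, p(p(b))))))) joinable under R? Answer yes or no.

Reduce t₁ = p(f(p(f(p(cons(b, c)), f(p(cons(b, c)), cons(b, c)))), f(p(cons(b, c)), p(cons(p(c), c))))):
1. p(f(p(f(p(cons(b, c)), f(p(cons(b, c)), cons(b, c)))), f(p(cons(b, c)), p(cons(p(c), c)))))  →  p(f(p(f(p(cons(b, c)), cons(b, c))), f(p(cons(b, c)), p(cons(p(c), c)))))   [R5 at 1.1.1]
2. p(f(p(f(p(cons(b, c)), cons(b, c))), f(p(cons(b, c)), p(cons(p(c), c)))))  →  p(f(p(cons(b, c)), f(p(cons(b, c)), p(cons(p(c), c)))))   [R5 at 1.1.1]
3. p(f(p(cons(b, c)), f(p(cons(b, c)), p(cons(p(c), c)))))  →  p(f(p(cons(b, c)), p(cons(p(c), c))))   [R5 at 1]
4. p(f(p(cons(b, c)), p(cons(p(c), c))))  →  p(p(cons(p(c), c)))   [R5 at 1]

Reduce t₂ = p(f(p(cons(b, c)), p(cons(f(p(cons(b, c)), f(p(cons(b, c)), p(c))), m(cons(c, c), b, p(p(b))))))):
1. p(f(p(cons(b, c)), p(cons(f(p(cons(b, c)), f(p(cons(b, c)), p(c))), m(cons(c, c), b, p(p(b)))))))  →  p(p(cons(f(p(cons(b, c)), f(p(cons(b, c)), p(c))), m(cons(c, c), b, p(p(b))))))   [R5 at 1]
2. p(p(cons(f(p(cons(b, c)), f(p(cons(b, c)), p(c))), m(cons(c, c), b, p(p(b))))))  →  p(p(cons(f(p(cons(b, c)), p(c)), m(cons(c, c), b, p(p(b))))))   [R5 at 1.1.1]
3. p(p(cons(f(p(cons(b, c)), p(c)), m(cons(c, c), b, p(p(b))))))  →  p(p(cons(p(c), m(cons(c, c), b, p(p(b))))))   [R5 at 1.1.1]
4. p(p(cons(p(c), m(cons(c, c), b, p(p(b))))))  →  p(p(cons(p(c), c)))   [R7 at 1.1.2]

yes — NF(t₁) = p(p(cons(p(c), c))), NF(t₂) = p(p(cons(p(c), c)))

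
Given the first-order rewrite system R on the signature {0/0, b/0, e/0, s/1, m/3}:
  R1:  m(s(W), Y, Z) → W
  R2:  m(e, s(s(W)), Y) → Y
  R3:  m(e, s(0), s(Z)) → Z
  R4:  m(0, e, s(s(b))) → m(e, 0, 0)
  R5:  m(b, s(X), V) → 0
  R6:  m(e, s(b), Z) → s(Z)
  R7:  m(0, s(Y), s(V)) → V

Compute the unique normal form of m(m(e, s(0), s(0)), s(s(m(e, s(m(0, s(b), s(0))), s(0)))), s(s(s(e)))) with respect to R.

s(s(e))

1. m(m(e, s(0), s(0)), s(s(m(e, s(m(0, s(b), s(0))), s(0)))), s(s(s(e))))  →  m(0, s(s(m(e, s(m(0, s(b), s(0))), s(0)))), s(s(s(e))))   [R3 at 1]
2. m(0, s(s(m(e, s(m(0, s(b), s(0))), s(0)))), s(s(s(e))))  →  s(s(e))   [R7 at ε]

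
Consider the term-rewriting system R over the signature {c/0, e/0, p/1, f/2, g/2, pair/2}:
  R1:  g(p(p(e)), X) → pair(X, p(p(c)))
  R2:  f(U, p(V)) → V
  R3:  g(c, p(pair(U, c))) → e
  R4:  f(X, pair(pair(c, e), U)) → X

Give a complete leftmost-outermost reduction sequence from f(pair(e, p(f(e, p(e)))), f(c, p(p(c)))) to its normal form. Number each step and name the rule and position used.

1. f(pair(e, p(f(e, p(e)))), f(c, p(p(c))))  →  f(pair(e, p(e)), f(c, p(p(c))))   [R2 at 1.2.1]
2. f(pair(e, p(e)), f(c, p(p(c))))  →  f(pair(e, p(e)), p(c))   [R2 at 2]
3. f(pair(e, p(e)), p(c))  →  c   [R2 at ε]

c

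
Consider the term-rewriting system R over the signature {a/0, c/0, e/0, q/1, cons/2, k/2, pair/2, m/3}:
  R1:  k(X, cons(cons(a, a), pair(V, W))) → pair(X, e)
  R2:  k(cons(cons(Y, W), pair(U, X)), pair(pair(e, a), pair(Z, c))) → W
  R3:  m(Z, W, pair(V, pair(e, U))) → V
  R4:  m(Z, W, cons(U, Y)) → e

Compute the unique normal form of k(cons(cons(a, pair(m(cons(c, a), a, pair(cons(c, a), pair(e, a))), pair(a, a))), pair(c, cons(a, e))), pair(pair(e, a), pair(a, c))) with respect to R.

1. k(cons(cons(a, pair(m(cons(c, a), a, pair(cons(c, a), pair(e, a))), pair(a, a))), pair(c, cons(a, e))), pair(pair(e, a), pair(a, c)))  →  pair(m(cons(c, a), a, pair(cons(c, a), pair(e, a))), pair(a, a))   [R2 at ε]
2. pair(m(cons(c, a), a, pair(cons(c, a), pair(e, a))), pair(a, a))  →  pair(cons(c, a), pair(a, a))   [R3 at 1]

pair(cons(c, a), pair(a, a))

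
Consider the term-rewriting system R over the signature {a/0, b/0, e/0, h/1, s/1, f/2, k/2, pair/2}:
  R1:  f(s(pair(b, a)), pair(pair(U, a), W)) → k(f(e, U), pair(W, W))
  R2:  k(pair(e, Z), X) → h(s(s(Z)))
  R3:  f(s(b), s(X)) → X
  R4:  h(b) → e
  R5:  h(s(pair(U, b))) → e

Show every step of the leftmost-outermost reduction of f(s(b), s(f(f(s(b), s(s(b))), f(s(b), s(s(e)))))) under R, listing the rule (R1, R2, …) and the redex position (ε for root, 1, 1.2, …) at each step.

e

1. f(s(b), s(f(f(s(b), s(s(b))), f(s(b), s(s(e))))))  →  f(f(s(b), s(s(b))), f(s(b), s(s(e))))   [R3 at ε]
2. f(f(s(b), s(s(b))), f(s(b), s(s(e))))  →  f(s(b), f(s(b), s(s(e))))   [R3 at 1]
3. f(s(b), f(s(b), s(s(e))))  →  f(s(b), s(e))   [R3 at 2]
4. f(s(b), s(e))  →  e   [R3 at ε]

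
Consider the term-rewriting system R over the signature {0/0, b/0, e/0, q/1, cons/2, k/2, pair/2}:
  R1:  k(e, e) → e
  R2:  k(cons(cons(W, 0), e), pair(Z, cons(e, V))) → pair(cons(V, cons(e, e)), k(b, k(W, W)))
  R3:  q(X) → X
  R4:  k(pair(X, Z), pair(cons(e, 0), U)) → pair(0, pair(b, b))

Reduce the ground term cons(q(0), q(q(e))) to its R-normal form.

cons(0, e)

1. cons(q(0), q(q(e)))  →  cons(0, q(q(e)))   [R3 at 1]
2. cons(0, q(q(e)))  →  cons(0, q(e))   [R3 at 2]
3. cons(0, q(e))  →  cons(0, e)   [R3 at 2]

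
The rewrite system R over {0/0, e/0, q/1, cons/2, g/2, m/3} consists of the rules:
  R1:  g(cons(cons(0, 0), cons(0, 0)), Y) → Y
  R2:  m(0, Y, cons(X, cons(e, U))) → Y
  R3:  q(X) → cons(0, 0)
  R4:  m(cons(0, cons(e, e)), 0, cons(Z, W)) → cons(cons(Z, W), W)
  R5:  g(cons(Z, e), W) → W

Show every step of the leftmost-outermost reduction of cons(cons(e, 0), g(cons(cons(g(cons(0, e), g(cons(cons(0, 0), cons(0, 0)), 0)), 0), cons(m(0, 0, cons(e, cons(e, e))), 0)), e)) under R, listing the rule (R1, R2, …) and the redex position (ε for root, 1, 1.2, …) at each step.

1. cons(cons(e, 0), g(cons(cons(g(cons(0, e), g(cons(cons(0, 0), cons(0, 0)), 0)), 0), cons(m(0, 0, cons(e, cons(e, e))), 0)), e))  →  cons(cons(e, 0), g(cons(cons(g(cons(cons(0, 0), cons(0, 0)), 0), 0), cons(m(0, 0, cons(e, cons(e, e))), 0)), e))   [R5 at 2.1.1.1]
2. cons(cons(e, 0), g(cons(cons(g(cons(cons(0, 0), cons(0, 0)), 0), 0), cons(m(0, 0, cons(e, cons(e, e))), 0)), e))  →  cons(cons(e, 0), g(cons(cons(0, 0), cons(m(0, 0, cons(e, cons(e, e))), 0)), e))   [R1 at 2.1.1.1]
3. cons(cons(e, 0), g(cons(cons(0, 0), cons(m(0, 0, cons(e, cons(e, e))), 0)), e))  →  cons(cons(e, 0), g(cons(cons(0, 0), cons(0, 0)), e))   [R2 at 2.1.2.1]
4. cons(cons(e, 0), g(cons(cons(0, 0), cons(0, 0)), e))  →  cons(cons(e, 0), e)   [R1 at 2]

cons(cons(e, 0), e)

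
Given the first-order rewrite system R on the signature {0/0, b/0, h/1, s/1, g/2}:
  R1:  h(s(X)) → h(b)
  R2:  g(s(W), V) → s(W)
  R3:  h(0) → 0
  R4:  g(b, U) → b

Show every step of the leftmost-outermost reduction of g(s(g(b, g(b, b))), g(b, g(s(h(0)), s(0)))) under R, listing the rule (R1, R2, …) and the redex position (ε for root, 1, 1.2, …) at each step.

s(b)

1. g(s(g(b, g(b, b))), g(b, g(s(h(0)), s(0))))  →  s(g(b, g(b, b)))   [R2 at ε]
2. s(g(b, g(b, b)))  →  s(b)   [R4 at 1]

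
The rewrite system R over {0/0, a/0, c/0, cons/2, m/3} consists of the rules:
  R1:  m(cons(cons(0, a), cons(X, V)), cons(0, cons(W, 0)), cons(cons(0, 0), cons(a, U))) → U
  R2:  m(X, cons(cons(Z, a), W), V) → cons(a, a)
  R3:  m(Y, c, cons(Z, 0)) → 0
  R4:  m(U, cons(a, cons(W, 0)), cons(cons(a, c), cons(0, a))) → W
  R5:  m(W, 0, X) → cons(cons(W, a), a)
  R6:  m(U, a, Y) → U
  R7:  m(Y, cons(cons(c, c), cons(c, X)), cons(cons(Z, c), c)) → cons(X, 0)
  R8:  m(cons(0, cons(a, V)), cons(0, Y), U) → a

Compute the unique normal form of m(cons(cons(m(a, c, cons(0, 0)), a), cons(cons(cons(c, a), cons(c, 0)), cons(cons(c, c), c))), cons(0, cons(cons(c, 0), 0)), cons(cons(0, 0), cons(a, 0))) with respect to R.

0

1. m(cons(cons(m(a, c, cons(0, 0)), a), cons(cons(cons(c, a), cons(c, 0)), cons(cons(c, c), c))), cons(0, cons(cons(c, 0), 0)), cons(cons(0, 0), cons(a, 0)))  →  m(cons(cons(0, a), cons(cons(cons(c, a), cons(c, 0)), cons(cons(c, c), c))), cons(0, cons(cons(c, 0), 0)), cons(cons(0, 0), cons(a, 0)))   [R3 at 1.1.1]
2. m(cons(cons(0, a), cons(cons(cons(c, a), cons(c, 0)), cons(cons(c, c), c))), cons(0, cons(cons(c, 0), 0)), cons(cons(0, 0), cons(a, 0)))  →  0   [R1 at ε]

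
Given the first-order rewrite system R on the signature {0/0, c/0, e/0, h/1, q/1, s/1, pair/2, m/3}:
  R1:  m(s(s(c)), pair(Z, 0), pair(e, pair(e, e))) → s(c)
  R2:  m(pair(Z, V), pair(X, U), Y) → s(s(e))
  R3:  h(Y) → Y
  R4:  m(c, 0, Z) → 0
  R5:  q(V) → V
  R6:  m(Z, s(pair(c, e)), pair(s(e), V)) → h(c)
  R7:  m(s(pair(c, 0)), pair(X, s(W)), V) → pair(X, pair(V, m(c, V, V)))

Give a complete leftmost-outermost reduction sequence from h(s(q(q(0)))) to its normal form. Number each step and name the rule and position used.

s(0)

1. h(s(q(q(0))))  →  s(q(q(0)))   [R3 at ε]
2. s(q(q(0)))  →  s(q(0))   [R5 at 1]
3. s(q(0))  →  s(0)   [R5 at 1]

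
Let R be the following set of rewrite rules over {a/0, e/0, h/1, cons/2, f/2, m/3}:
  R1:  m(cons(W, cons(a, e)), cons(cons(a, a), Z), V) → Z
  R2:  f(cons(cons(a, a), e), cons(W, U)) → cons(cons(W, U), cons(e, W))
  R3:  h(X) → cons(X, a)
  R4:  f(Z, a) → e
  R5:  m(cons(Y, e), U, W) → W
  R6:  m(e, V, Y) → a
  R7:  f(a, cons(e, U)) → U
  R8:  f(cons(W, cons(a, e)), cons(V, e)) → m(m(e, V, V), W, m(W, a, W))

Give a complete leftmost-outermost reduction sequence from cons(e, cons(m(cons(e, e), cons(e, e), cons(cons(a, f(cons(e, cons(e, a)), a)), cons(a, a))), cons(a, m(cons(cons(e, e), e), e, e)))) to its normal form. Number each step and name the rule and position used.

cons(e, cons(cons(cons(a, e), cons(a, a)), cons(a, e)))

1. cons(e, cons(m(cons(e, e), cons(e, e), cons(cons(a, f(cons(e, cons(e, a)), a)), cons(a, a))), cons(a, m(cons(cons(e, e), e), e, e))))  →  cons(e, cons(cons(cons(a, f(cons(e, cons(e, a)), a)), cons(a, a)), cons(a, m(cons(cons(e, e), e), e, e))))   [R5 at 2.1]
2. cons(e, cons(cons(cons(a, f(cons(e, cons(e, a)), a)), cons(a, a)), cons(a, m(cons(cons(e, e), e), e, e))))  →  cons(e, cons(cons(cons(a, e), cons(a, a)), cons(a, m(cons(cons(e, e), e), e, e))))   [R4 at 2.1.1.2]
3. cons(e, cons(cons(cons(a, e), cons(a, a)), cons(a, m(cons(cons(e, e), e), e, e))))  →  cons(e, cons(cons(cons(a, e), cons(a, a)), cons(a, e)))   [R5 at 2.2.2]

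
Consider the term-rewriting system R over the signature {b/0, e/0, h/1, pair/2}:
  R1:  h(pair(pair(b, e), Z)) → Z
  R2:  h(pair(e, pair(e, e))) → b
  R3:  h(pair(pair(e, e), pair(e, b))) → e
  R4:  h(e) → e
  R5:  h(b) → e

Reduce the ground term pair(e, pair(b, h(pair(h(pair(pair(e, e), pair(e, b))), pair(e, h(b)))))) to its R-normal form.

1. pair(e, pair(b, h(pair(h(pair(pair(e, e), pair(e, b))), pair(e, h(b))))))  →  pair(e, pair(b, h(pair(e, pair(e, h(b))))))   [R3 at 2.2.1.1]
2. pair(e, pair(b, h(pair(e, pair(e, h(b))))))  →  pair(e, pair(b, h(pair(e, pair(e, e)))))   [R5 at 2.2.1.2.2]
3. pair(e, pair(b, h(pair(e, pair(e, e)))))  →  pair(e, pair(b, b))   [R2 at 2.2]

pair(e, pair(b, b))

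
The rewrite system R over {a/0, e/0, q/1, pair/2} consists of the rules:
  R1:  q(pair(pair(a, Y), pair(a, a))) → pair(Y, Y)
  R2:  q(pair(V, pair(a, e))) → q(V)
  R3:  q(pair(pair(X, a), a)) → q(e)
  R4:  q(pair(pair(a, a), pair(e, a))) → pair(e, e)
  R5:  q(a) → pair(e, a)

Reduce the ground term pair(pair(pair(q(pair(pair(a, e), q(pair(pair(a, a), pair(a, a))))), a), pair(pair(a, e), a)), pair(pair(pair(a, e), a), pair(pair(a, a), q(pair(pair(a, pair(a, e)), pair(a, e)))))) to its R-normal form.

1. pair(pair(pair(q(pair(pair(a, e), q(pair(pair(a, a), pair(a, a))))), a), pair(pair(a, e), a)), pair(pair(pair(a, e), a), pair(pair(a, a), q(pair(pair(a, pair(a, e)), pair(a, e))))))  →  pair(pair(pair(q(pair(pair(a, e), pair(a, a))), a), pair(pair(a, e), a)), pair(pair(pair(a, e), a), pair(pair(a, a), q(pair(pair(a, pair(a, e)), pair(a, e))))))   [R1 at 1.1.1.1.2]
2. pair(pair(pair(q(pair(pair(a, e), pair(a, a))), a), pair(pair(a, e), a)), pair(pair(pair(a, e), a), pair(pair(a, a), q(pair(pair(a, pair(a, e)), pair(a, e))))))  →  pair(pair(pair(pair(e, e), a), pair(pair(a, e), a)), pair(pair(pair(a, e), a), pair(pair(a, a), q(pair(pair(a, pair(a, e)), pair(a, e))))))   [R1 at 1.1.1]
3. pair(pair(pair(pair(e, e), a), pair(pair(a, e), a)), pair(pair(pair(a, e), a), pair(pair(a, a), q(pair(pair(a, pair(a, e)), pair(a, e))))))  →  pair(pair(pair(pair(e, e), a), pair(pair(a, e), a)), pair(pair(pair(a, e), a), pair(pair(a, a), q(pair(a, pair(a, e))))))   [R2 at 2.2.2]
4. pair(pair(pair(pair(e, e), a), pair(pair(a, e), a)), pair(pair(pair(a, e), a), pair(pair(a, a), q(pair(a, pair(a, e))))))  →  pair(pair(pair(pair(e, e), a), pair(pair(a, e), a)), pair(pair(pair(a, e), a), pair(pair(a, a), q(a))))   [R2 at 2.2.2]
5. pair(pair(pair(pair(e, e), a), pair(pair(a, e), a)), pair(pair(pair(a, e), a), pair(pair(a, a), q(a))))  →  pair(pair(pair(pair(e, e), a), pair(pair(a, e), a)), pair(pair(pair(a, e), a), pair(pair(a, a), pair(e, a))))   [R5 at 2.2.2]

pair(pair(pair(pair(e, e), a), pair(pair(a, e), a)), pair(pair(pair(a, e), a), pair(pair(a, a), pair(e, a))))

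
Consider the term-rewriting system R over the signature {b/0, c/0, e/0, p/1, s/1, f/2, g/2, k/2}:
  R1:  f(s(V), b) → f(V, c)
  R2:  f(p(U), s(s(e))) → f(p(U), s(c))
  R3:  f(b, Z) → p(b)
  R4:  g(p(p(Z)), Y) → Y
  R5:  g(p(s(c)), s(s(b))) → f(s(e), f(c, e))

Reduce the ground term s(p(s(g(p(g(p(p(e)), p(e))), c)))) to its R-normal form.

s(p(s(c)))

1. s(p(s(g(p(g(p(p(e)), p(e))), c))))  →  s(p(s(g(p(p(e)), c))))   [R4 at 1.1.1.1.1]
2. s(p(s(g(p(p(e)), c))))  →  s(p(s(c)))   [R4 at 1.1.1]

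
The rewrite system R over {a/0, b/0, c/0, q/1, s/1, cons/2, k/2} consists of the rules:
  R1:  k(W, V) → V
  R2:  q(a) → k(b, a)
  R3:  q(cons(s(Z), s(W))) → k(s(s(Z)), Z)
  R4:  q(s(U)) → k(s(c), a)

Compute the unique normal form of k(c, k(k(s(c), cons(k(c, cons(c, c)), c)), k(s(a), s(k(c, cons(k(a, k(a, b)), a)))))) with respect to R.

s(cons(b, a))

1. k(c, k(k(s(c), cons(k(c, cons(c, c)), c)), k(s(a), s(k(c, cons(k(a, k(a, b)), a))))))  →  k(k(s(c), cons(k(c, cons(c, c)), c)), k(s(a), s(k(c, cons(k(a, k(a, b)), a)))))   [R1 at ε]
2. k(k(s(c), cons(k(c, cons(c, c)), c)), k(s(a), s(k(c, cons(k(a, k(a, b)), a)))))  →  k(s(a), s(k(c, cons(k(a, k(a, b)), a))))   [R1 at ε]
3. k(s(a), s(k(c, cons(k(a, k(a, b)), a))))  →  s(k(c, cons(k(a, k(a, b)), a)))   [R1 at ε]
4. s(k(c, cons(k(a, k(a, b)), a)))  →  s(cons(k(a, k(a, b)), a))   [R1 at 1]
5. s(cons(k(a, k(a, b)), a))  →  s(cons(k(a, b), a))   [R1 at 1.1]
6. s(cons(k(a, b), a))  →  s(cons(b, a))   [R1 at 1.1]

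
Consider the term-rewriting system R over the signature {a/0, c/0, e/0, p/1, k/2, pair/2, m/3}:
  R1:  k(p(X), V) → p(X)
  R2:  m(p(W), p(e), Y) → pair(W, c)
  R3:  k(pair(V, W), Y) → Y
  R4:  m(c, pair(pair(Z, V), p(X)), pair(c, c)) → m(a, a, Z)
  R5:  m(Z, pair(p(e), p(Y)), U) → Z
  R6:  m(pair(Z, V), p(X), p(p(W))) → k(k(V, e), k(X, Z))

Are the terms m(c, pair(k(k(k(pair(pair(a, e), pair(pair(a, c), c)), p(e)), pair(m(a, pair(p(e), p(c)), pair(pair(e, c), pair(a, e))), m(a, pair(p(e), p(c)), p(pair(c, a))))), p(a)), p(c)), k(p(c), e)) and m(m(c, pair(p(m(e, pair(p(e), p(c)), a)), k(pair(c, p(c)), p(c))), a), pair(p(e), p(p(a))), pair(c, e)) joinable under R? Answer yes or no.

Reduce t₁ = m(c, pair(k(k(k(pair(pair(a, e), pair(pair(a, c), c)), p(e)), pair(m(a, pair(p(e), p(c)), pair(pair(e, c), pair(a, e))), m(a, pair(p(e), p(c)), p(pair(c, a))))), p(a)), p(c)), k(p(c), e)):
1. m(c, pair(k(k(k(pair(pair(a, e), pair(pair(a, c), c)), p(e)), pair(m(a, pair(p(e), p(c)), pair(pair(e, c), pair(a, e))), m(a, pair(p(e), p(c)), p(pair(c, a))))), p(a)), p(c)), k(p(c), e))  →  m(c, pair(k(k(p(e), pair(m(a, pair(p(e), p(c)), pair(pair(e, c), pair(a, e))), m(a, pair(p(e), p(c)), p(pair(c, a))))), p(a)), p(c)), k(p(c), e))   [R3 at 2.1.1.1]
2. m(c, pair(k(k(p(e), pair(m(a, pair(p(e), p(c)), pair(pair(e, c), pair(a, e))), m(a, pair(p(e), p(c)), p(pair(c, a))))), p(a)), p(c)), k(p(c), e))  →  m(c, pair(k(p(e), p(a)), p(c)), k(p(c), e))   [R1 at 2.1.1]
3. m(c, pair(k(p(e), p(a)), p(c)), k(p(c), e))  →  m(c, pair(p(e), p(c)), k(p(c), e))   [R1 at 2.1]
4. m(c, pair(p(e), p(c)), k(p(c), e))  →  c   [R5 at ε]

Reduce t₂ = m(m(c, pair(p(m(e, pair(p(e), p(c)), a)), k(pair(c, p(c)), p(c))), a), pair(p(e), p(p(a))), pair(c, e)):
1. m(m(c, pair(p(m(e, pair(p(e), p(c)), a)), k(pair(c, p(c)), p(c))), a), pair(p(e), p(p(a))), pair(c, e))  →  m(c, pair(p(m(e, pair(p(e), p(c)), a)), k(pair(c, p(c)), p(c))), a)   [R5 at ε]
2. m(c, pair(p(m(e, pair(p(e), p(c)), a)), k(pair(c, p(c)), p(c))), a)  →  m(c, pair(p(e), k(pair(c, p(c)), p(c))), a)   [R5 at 2.1.1]
3. m(c, pair(p(e), k(pair(c, p(c)), p(c))), a)  →  m(c, pair(p(e), p(c)), a)   [R3 at 2.2]
4. m(c, pair(p(e), p(c)), a)  →  c   [R5 at ε]

yes — NF(t₁) = c, NF(t₂) = c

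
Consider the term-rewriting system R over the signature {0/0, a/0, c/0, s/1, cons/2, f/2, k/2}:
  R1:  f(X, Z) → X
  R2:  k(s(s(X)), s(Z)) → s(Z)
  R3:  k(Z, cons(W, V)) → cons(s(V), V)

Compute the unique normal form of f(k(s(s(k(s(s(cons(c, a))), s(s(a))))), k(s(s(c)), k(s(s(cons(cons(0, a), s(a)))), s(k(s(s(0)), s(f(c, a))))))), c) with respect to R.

s(s(c))

1. f(k(s(s(k(s(s(cons(c, a))), s(s(a))))), k(s(s(c)), k(s(s(cons(cons(0, a), s(a)))), s(k(s(s(0)), s(f(c, a))))))), c)  →  k(s(s(k(s(s(cons(c, a))), s(s(a))))), k(s(s(c)), k(s(s(cons(cons(0, a), s(a)))), s(k(s(s(0)), s(f(c, a)))))))   [R1 at ε]
2. k(s(s(k(s(s(cons(c, a))), s(s(a))))), k(s(s(c)), k(s(s(cons(cons(0, a), s(a)))), s(k(s(s(0)), s(f(c, a)))))))  →  k(s(s(s(s(a)))), k(s(s(c)), k(s(s(cons(cons(0, a), s(a)))), s(k(s(s(0)), s(f(c, a)))))))   [R2 at 1.1.1]
3. k(s(s(s(s(a)))), k(s(s(c)), k(s(s(cons(cons(0, a), s(a)))), s(k(s(s(0)), s(f(c, a)))))))  →  k(s(s(s(s(a)))), k(s(s(c)), s(k(s(s(0)), s(f(c, a))))))   [R2 at 2.2]
4. k(s(s(s(s(a)))), k(s(s(c)), s(k(s(s(0)), s(f(c, a))))))  →  k(s(s(s(s(a)))), s(k(s(s(0)), s(f(c, a)))))   [R2 at 2]
5. k(s(s(s(s(a)))), s(k(s(s(0)), s(f(c, a)))))  →  s(k(s(s(0)), s(f(c, a))))   [R2 at ε]
6. s(k(s(s(0)), s(f(c, a))))  →  s(s(f(c, a)))   [R2 at 1]
7. s(s(f(c, a)))  →  s(s(c))   [R1 at 1.1]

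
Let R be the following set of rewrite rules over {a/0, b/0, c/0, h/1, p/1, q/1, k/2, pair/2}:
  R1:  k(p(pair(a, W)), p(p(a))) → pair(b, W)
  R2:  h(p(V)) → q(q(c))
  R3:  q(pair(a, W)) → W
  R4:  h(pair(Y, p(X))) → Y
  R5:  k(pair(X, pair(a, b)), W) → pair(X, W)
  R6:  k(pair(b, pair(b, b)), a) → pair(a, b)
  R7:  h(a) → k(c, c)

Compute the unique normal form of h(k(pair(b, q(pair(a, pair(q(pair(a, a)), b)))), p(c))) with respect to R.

b

1. h(k(pair(b, q(pair(a, pair(q(pair(a, a)), b)))), p(c)))  →  h(k(pair(b, pair(q(pair(a, a)), b)), p(c)))   [R3 at 1.1.2]
2. h(k(pair(b, pair(q(pair(a, a)), b)), p(c)))  →  h(k(pair(b, pair(a, b)), p(c)))   [R3 at 1.1.2.1]
3. h(k(pair(b, pair(a, b)), p(c)))  →  h(pair(b, p(c)))   [R5 at 1]
4. h(pair(b, p(c)))  →  b   [R4 at ε]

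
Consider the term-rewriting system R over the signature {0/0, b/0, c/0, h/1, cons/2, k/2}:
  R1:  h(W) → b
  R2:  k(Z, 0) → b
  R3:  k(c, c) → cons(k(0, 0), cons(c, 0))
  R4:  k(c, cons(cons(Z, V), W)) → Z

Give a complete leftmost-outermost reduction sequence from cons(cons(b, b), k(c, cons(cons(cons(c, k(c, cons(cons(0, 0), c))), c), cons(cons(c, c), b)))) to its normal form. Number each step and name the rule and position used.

1. cons(cons(b, b), k(c, cons(cons(cons(c, k(c, cons(cons(0, 0), c))), c), cons(cons(c, c), b))))  →  cons(cons(b, b), cons(c, k(c, cons(cons(0, 0), c))))   [R4 at 2]
2. cons(cons(b, b), cons(c, k(c, cons(cons(0, 0), c))))  →  cons(cons(b, b), cons(c, 0))   [R4 at 2.2]

cons(cons(b, b), cons(c, 0))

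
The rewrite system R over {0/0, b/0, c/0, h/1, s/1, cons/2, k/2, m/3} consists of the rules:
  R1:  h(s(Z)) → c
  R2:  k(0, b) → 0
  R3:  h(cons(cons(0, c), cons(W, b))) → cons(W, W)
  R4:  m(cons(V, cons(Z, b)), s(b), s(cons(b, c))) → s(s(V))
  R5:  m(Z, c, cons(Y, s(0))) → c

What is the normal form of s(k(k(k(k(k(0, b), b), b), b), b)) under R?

1. s(k(k(k(k(k(0, b), b), b), b), b))  →  s(k(k(k(k(0, b), b), b), b))   [R2 at 1.1.1.1.1]
2. s(k(k(k(k(0, b), b), b), b))  →  s(k(k(k(0, b), b), b))   [R2 at 1.1.1.1]
3. s(k(k(k(0, b), b), b))  →  s(k(k(0, b), b))   [R2 at 1.1.1]
4. s(k(k(0, b), b))  →  s(k(0, b))   [R2 at 1.1]
5. s(k(0, b))  →  s(0)   [R2 at 1]

s(0)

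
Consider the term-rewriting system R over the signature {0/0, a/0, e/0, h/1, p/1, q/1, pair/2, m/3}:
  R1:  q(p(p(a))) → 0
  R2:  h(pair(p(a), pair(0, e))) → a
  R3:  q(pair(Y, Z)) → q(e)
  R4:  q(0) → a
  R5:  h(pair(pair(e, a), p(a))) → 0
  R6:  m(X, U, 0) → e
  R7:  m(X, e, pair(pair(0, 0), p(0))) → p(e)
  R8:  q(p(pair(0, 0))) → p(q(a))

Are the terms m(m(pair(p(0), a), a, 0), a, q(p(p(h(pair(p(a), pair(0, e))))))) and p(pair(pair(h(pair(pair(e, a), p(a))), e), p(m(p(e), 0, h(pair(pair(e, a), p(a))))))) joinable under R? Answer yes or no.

Reduce t₁ = m(m(pair(p(0), a), a, 0), a, q(p(p(h(pair(p(a), pair(0, e))))))):
1. m(m(pair(p(0), a), a, 0), a, q(p(p(h(pair(p(a), pair(0, e)))))))  →  m(e, a, q(p(p(h(pair(p(a), pair(0, e)))))))   [R6 at 1]
2. m(e, a, q(p(p(h(pair(p(a), pair(0, e)))))))  →  m(e, a, q(p(p(a))))   [R2 at 3.1.1.1]
3. m(e, a, q(p(p(a))))  →  m(e, a, 0)   [R1 at 3]
4. m(e, a, 0)  →  e   [R6 at ε]

Reduce t₂ = p(pair(pair(h(pair(pair(e, a), p(a))), e), p(m(p(e), 0, h(pair(pair(e, a), p(a))))))):
1. p(pair(pair(h(pair(pair(e, a), p(a))), e), p(m(p(e), 0, h(pair(pair(e, a), p(a)))))))  →  p(pair(pair(0, e), p(m(p(e), 0, h(pair(pair(e, a), p(a)))))))   [R5 at 1.1.1]
2. p(pair(pair(0, e), p(m(p(e), 0, h(pair(pair(e, a), p(a)))))))  →  p(pair(pair(0, e), p(m(p(e), 0, 0))))   [R5 at 1.2.1.3]
3. p(pair(pair(0, e), p(m(p(e), 0, 0))))  →  p(pair(pair(0, e), p(e)))   [R6 at 1.2.1]

no — NF(t₁) = e, NF(t₂) = p(pair(pair(0, e), p(e)))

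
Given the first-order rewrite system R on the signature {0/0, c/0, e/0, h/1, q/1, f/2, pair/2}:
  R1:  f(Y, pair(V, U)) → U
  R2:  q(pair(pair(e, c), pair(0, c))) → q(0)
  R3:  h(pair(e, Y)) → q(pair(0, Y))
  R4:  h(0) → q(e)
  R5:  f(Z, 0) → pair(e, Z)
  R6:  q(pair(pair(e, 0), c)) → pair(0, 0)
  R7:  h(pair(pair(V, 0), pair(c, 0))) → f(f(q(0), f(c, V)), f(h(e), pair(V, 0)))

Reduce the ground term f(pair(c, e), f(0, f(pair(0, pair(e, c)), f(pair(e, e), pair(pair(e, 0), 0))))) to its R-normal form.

pair(e, c)

1. f(pair(c, e), f(0, f(pair(0, pair(e, c)), f(pair(e, e), pair(pair(e, 0), 0)))))  →  f(pair(c, e), f(0, f(pair(0, pair(e, c)), 0)))   [R1 at 2.2.2]
2. f(pair(c, e), f(0, f(pair(0, pair(e, c)), 0)))  →  f(pair(c, e), f(0, pair(e, pair(0, pair(e, c)))))   [R5 at 2.2]
3. f(pair(c, e), f(0, pair(e, pair(0, pair(e, c)))))  →  f(pair(c, e), pair(0, pair(e, c)))   [R1 at 2]
4. f(pair(c, e), pair(0, pair(e, c)))  →  pair(e, c)   [R1 at ε]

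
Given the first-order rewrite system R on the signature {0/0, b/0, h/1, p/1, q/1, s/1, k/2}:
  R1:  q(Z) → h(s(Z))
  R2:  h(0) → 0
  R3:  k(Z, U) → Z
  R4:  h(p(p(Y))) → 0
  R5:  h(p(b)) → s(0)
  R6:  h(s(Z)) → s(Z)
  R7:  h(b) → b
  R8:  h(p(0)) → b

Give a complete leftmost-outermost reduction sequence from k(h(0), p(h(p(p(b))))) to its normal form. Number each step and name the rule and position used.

1. k(h(0), p(h(p(p(b)))))  →  h(0)   [R3 at ε]
2. h(0)  →  0   [R2 at ε]

0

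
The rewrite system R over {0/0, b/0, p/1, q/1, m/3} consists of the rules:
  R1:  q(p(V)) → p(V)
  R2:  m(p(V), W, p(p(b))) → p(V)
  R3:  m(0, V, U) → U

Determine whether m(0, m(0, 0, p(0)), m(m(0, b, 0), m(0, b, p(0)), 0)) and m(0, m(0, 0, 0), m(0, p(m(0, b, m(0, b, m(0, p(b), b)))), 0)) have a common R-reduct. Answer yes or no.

Reduce t₁ = m(0, m(0, 0, p(0)), m(m(0, b, 0), m(0, b, p(0)), 0)):
1. m(0, m(0, 0, p(0)), m(m(0, b, 0), m(0, b, p(0)), 0))  →  m(m(0, b, 0), m(0, b, p(0)), 0)   [R3 at ε]
2. m(m(0, b, 0), m(0, b, p(0)), 0)  →  m(0, m(0, b, p(0)), 0)   [R3 at 1]
3. m(0, m(0, b, p(0)), 0)  →  0   [R3 at ε]

Reduce t₂ = m(0, m(0, 0, 0), m(0, p(m(0, b, m(0, b, m(0, p(b), b)))), 0)):
1. m(0, m(0, 0, 0), m(0, p(m(0, b, m(0, b, m(0, p(b), b)))), 0))  →  m(0, p(m(0, b, m(0, b, m(0, p(b), b)))), 0)   [R3 at ε]
2. m(0, p(m(0, b, m(0, b, m(0, p(b), b)))), 0)  →  0   [R3 at ε]

yes — NF(t₁) = 0, NF(t₂) = 0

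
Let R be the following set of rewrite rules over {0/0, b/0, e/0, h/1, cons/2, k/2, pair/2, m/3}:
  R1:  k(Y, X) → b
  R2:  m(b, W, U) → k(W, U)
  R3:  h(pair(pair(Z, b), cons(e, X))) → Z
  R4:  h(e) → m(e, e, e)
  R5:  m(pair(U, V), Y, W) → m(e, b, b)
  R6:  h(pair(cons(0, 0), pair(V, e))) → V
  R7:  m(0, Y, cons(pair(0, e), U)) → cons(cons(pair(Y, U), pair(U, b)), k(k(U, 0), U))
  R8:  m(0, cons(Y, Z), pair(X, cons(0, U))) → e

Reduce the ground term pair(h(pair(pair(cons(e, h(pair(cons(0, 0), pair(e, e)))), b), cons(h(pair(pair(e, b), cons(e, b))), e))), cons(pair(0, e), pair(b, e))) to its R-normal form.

1. pair(h(pair(pair(cons(e, h(pair(cons(0, 0), pair(e, e)))), b), cons(h(pair(pair(e, b), cons(e, b))), e))), cons(pair(0, e), pair(b, e)))  →  pair(h(pair(pair(cons(e, e), b), cons(h(pair(pair(e, b), cons(e, b))), e))), cons(pair(0, e), pair(b, e)))   [R6 at 1.1.1.1.2]
2. pair(h(pair(pair(cons(e, e), b), cons(h(pair(pair(e, b), cons(e, b))), e))), cons(pair(0, e), pair(b, e)))  →  pair(h(pair(pair(cons(e, e), b), cons(e, e))), cons(pair(0, e), pair(b, e)))   [R3 at 1.1.2.1]
3. pair(h(pair(pair(cons(e, e), b), cons(e, e))), cons(pair(0, e), pair(b, e)))  →  pair(cons(e, e), cons(pair(0, e), pair(b, e)))   [R3 at 1]

pair(cons(e, e), cons(pair(0, e), pair(b, e)))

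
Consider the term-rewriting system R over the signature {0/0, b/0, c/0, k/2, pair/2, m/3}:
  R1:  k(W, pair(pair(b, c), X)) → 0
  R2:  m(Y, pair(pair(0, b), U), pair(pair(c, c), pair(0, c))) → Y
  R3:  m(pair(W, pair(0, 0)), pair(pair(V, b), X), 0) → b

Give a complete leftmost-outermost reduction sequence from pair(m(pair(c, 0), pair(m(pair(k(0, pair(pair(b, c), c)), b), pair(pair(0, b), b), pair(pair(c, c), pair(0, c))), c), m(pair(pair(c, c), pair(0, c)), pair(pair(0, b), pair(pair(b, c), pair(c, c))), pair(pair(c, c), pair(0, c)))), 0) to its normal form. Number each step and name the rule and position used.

pair(pair(c, 0), 0)

1. pair(m(pair(c, 0), pair(m(pair(k(0, pair(pair(b, c), c)), b), pair(pair(0, b), b), pair(pair(c, c), pair(0, c))), c), m(pair(pair(c, c), pair(0, c)), pair(pair(0, b), pair(pair(b, c), pair(c, c))), pair(pair(c, c), pair(0, c)))), 0)  →  pair(m(pair(c, 0), pair(pair(k(0, pair(pair(b, c), c)), b), c), m(pair(pair(c, c), pair(0, c)), pair(pair(0, b), pair(pair(b, c), pair(c, c))), pair(pair(c, c), pair(0, c)))), 0)   [R2 at 1.2.1]
2. pair(m(pair(c, 0), pair(pair(k(0, pair(pair(b, c), c)), b), c), m(pair(pair(c, c), pair(0, c)), pair(pair(0, b), pair(pair(b, c), pair(c, c))), pair(pair(c, c), pair(0, c)))), 0)  →  pair(m(pair(c, 0), pair(pair(0, b), c), m(pair(pair(c, c), pair(0, c)), pair(pair(0, b), pair(pair(b, c), pair(c, c))), pair(pair(c, c), pair(0, c)))), 0)   [R1 at 1.2.1.1]
3. pair(m(pair(c, 0), pair(pair(0, b), c), m(pair(pair(c, c), pair(0, c)), pair(pair(0, b), pair(pair(b, c), pair(c, c))), pair(pair(c, c), pair(0, c)))), 0)  →  pair(m(pair(c, 0), pair(pair(0, b), c), pair(pair(c, c), pair(0, c))), 0)   [R2 at 1.3]
4. pair(m(pair(c, 0), pair(pair(0, b), c), pair(pair(c, c), pair(0, c))), 0)  →  pair(pair(c, 0), 0)   [R2 at 1]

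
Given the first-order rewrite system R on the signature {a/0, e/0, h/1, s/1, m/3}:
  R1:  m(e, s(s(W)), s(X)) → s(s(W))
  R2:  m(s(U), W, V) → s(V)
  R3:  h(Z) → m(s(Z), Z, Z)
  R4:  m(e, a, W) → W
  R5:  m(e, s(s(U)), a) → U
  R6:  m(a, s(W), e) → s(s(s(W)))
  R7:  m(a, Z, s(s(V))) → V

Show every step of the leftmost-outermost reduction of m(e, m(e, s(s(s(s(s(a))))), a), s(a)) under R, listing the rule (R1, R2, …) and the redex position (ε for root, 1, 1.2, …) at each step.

s(s(s(a)))

1. m(e, m(e, s(s(s(s(s(a))))), a), s(a))  →  m(e, s(s(s(a))), s(a))   [R5 at 2]
2. m(e, s(s(s(a))), s(a))  →  s(s(s(a)))   [R1 at ε]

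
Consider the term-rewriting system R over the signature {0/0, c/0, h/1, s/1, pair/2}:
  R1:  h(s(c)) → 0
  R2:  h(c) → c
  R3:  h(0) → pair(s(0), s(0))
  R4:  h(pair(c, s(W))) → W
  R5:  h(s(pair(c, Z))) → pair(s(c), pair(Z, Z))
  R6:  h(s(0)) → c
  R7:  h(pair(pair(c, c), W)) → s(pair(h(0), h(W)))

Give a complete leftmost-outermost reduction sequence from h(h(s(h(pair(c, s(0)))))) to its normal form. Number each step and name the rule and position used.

c

1. h(h(s(h(pair(c, s(0))))))  →  h(h(s(0)))   [R4 at 1.1.1]
2. h(h(s(0)))  →  h(c)   [R6 at 1]
3. h(c)  →  c   [R2 at ε]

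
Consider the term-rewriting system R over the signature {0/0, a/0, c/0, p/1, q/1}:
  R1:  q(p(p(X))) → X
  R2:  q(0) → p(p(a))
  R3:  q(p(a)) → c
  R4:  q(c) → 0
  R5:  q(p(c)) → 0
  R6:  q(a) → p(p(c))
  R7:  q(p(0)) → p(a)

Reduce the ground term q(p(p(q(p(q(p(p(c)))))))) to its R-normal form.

0

1. q(p(p(q(p(q(p(p(c))))))))  →  q(p(q(p(p(c)))))   [R1 at ε]
2. q(p(q(p(p(c)))))  →  q(p(c))   [R1 at 1.1]
3. q(p(c))  →  0   [R5 at ε]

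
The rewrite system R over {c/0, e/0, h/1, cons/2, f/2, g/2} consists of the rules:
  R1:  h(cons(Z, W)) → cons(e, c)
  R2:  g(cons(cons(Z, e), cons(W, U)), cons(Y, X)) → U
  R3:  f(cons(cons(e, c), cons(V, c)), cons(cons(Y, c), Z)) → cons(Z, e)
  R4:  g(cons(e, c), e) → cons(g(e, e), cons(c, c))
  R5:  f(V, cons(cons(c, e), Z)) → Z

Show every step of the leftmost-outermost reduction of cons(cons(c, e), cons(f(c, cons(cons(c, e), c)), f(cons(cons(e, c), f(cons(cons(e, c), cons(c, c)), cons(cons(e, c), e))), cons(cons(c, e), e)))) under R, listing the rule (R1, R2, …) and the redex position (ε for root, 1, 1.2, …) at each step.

1. cons(cons(c, e), cons(f(c, cons(cons(c, e), c)), f(cons(cons(e, c), f(cons(cons(e, c), cons(c, c)), cons(cons(e, c), e))), cons(cons(c, e), e))))  →  cons(cons(c, e), cons(c, f(cons(cons(e, c), f(cons(cons(e, c), cons(c, c)), cons(cons(e, c), e))), cons(cons(c, e), e))))   [R5 at 2.1]
2. cons(cons(c, e), cons(c, f(cons(cons(e, c), f(cons(cons(e, c), cons(c, c)), cons(cons(e, c), e))), cons(cons(c, e), e))))  →  cons(cons(c, e), cons(c, e))   [R5 at 2.2]

cons(cons(c, e), cons(c, e))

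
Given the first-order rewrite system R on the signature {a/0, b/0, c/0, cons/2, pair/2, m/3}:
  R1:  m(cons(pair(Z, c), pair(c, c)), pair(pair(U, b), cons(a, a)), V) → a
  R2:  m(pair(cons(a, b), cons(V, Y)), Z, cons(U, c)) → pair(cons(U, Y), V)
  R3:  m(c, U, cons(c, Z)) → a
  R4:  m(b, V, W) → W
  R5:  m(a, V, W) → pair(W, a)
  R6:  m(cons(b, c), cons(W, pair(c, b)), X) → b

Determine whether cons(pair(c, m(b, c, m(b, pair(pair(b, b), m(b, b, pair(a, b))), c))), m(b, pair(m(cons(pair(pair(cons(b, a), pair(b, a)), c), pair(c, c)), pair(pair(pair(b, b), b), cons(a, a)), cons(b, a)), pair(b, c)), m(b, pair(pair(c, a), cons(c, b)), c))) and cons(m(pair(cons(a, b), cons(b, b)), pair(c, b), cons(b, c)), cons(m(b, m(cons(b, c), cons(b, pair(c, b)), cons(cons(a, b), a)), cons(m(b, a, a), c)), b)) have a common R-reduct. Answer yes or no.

Reduce t₁ = cons(pair(c, m(b, c, m(b, pair(pair(b, b), m(b, b, pair(a, b))), c))), m(b, pair(m(cons(pair(pair(cons(b, a), pair(b, a)), c), pair(c, c)), pair(pair(pair(b, b), b), cons(a, a)), cons(b, a)), pair(b, c)), m(b, pair(pair(c, a), cons(c, b)), c))):
1. cons(pair(c, m(b, c, m(b, pair(pair(b, b), m(b, b, pair(a, b))), c))), m(b, pair(m(cons(pair(pair(cons(b, a), pair(b, a)), c), pair(c, c)), pair(pair(pair(b, b), b), cons(a, a)), cons(b, a)), pair(b, c)), m(b, pair(pair(c, a), cons(c, b)), c)))  →  cons(pair(c, m(b, pair(pair(b, b), m(b, b, pair(a, b))), c)), m(b, pair(m(cons(pair(pair(cons(b, a), pair(b, a)), c), pair(c, c)), pair(pair(pair(b, b), b), cons(a, a)), cons(b, a)), pair(b, c)), m(b, pair(pair(c, a), cons(c, b)), c)))   [R4 at 1.2]
2. cons(pair(c, m(b, pair(pair(b, b), m(b, b, pair(a, b))), c)), m(b, pair(m(cons(pair(pair(cons(b, a), pair(b, a)), c), pair(c, c)), pair(pair(pair(b, b), b), cons(a, a)), cons(b, a)), pair(b, c)), m(b, pair(pair(c, a), cons(c, b)), c)))  →  cons(pair(c, c), m(b, pair(m(cons(pair(pair(cons(b, a), pair(b, a)), c), pair(c, c)), pair(pair(pair(b, b), b), cons(a, a)), cons(b, a)), pair(b, c)), m(b, pair(pair(c, a), cons(c, b)), c)))   [R4 at 1.2]
3. cons(pair(c, c), m(b, pair(m(cons(pair(pair(cons(b, a), pair(b, a)), c), pair(c, c)), pair(pair(pair(b, b), b), cons(a, a)), cons(b, a)), pair(b, c)), m(b, pair(pair(c, a), cons(c, b)), c)))  →  cons(pair(c, c), m(b, pair(pair(c, a), cons(c, b)), c))   [R4 at 2]
4. cons(pair(c, c), m(b, pair(pair(c, a), cons(c, b)), c))  →  cons(pair(c, c), c)   [R4 at 2]

Reduce t₂ = cons(m(pair(cons(a, b), cons(b, b)), pair(c, b), cons(b, c)), cons(m(b, m(cons(b, c), cons(b, pair(c, b)), cons(cons(a, b), a)), cons(m(b, a, a), c)), b)):
1. cons(m(pair(cons(a, b), cons(b, b)), pair(c, b), cons(b, c)), cons(m(b, m(cons(b, c), cons(b, pair(c, b)), cons(cons(a, b), a)), cons(m(b, a, a), c)), b))  →  cons(pair(cons(b, b), b), cons(m(b, m(cons(b, c), cons(b, pair(c, b)), cons(cons(a, b), a)), cons(m(b, a, a), c)), b))   [R2 at 1]
2. cons(pair(cons(b, b), b), cons(m(b, m(cons(b, c), cons(b, pair(c, b)), cons(cons(a, b), a)), cons(m(b, a, a), c)), b))  →  cons(pair(cons(b, b), b), cons(cons(m(b, a, a), c), b))   [R4 at 2.1]
3. cons(pair(cons(b, b), b), cons(cons(m(b, a, a), c), b))  →  cons(pair(cons(b, b), b), cons(cons(a, c), b))   [R4 at 2.1.1]

no — NF(t₁) = cons(pair(c, c), c), NF(t₂) = cons(pair(cons(b, b), b), cons(cons(a, c), b))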